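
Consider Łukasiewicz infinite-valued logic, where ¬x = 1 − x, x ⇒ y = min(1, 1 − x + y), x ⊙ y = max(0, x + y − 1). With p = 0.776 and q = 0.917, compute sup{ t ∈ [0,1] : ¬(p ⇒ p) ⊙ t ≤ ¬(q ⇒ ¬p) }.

p ⇒ p = min(1, 1 − 0.776 + 0.776) = min(1, 1.000) = 1.000
¬(p ⇒ p) = 1 − 1.000 = 0.000
So the left factor is ¬(p ⇒ p) = 0.000.
¬p = 1 − 0.776 = 0.224
q ⇒ ¬p = min(1, 1 − 0.917 + 0.224) = min(1, 0.307) = 0.307
¬(q ⇒ ¬p) = 1 − 0.307 = 0.693
So the right-hand bound is ¬(q ⇒ ¬p) = 0.693.
The residuum of the Łukasiewicz t-norm gives the supremum: min(1, 1 − 0.000 + 0.693).
1 − 0.000 + 0.693 = 1.693, so t = min(1, 1.693) = 1.000.
Check: 0.000 ⊙ 1.000 = max(0, 0.000) = 0.000 ≤ 0.693.

1.000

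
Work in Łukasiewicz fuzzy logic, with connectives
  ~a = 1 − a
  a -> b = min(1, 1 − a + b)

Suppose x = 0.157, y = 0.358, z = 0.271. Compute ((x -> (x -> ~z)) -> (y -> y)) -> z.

~z = 1 − 0.271 = 0.729
x -> ~z = min(1, 1 − 0.157 + 0.729) = min(1, 1.572) = 1.000
x -> (x -> ~z) = min(1, 1 − 0.157 + 1.000) = min(1, 1.843) = 1.000
y -> y = min(1, 1 − 0.358 + 0.358) = min(1, 1.000) = 1.000
(x -> (x -> ~z)) -> (y -> y) = min(1, 1 − 1.000 + 1.000) = min(1, 1.000) = 1.000
((x -> (x -> ~z)) -> (y -> y)) -> z = min(1, 1 − 1.000 + 0.271) = min(1, 0.271) = 0.271

0.271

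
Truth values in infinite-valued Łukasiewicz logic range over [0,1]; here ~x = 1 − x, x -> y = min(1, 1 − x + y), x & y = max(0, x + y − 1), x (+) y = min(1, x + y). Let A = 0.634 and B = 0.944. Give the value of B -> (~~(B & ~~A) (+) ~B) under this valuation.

~A = 1 − 0.634 = 0.366
~~A = 1 − 0.366 = 0.634
B & ~~A = max(0, 0.944 + 0.634 − 1) = max(0, 0.578) = 0.578
~(B & ~~A) = 1 − 0.578 = 0.422
~~(B & ~~A) = 1 − 0.422 = 0.578
~B = 1 − 0.944 = 0.056
~~(B & ~~A) (+) ~B = min(1, 0.578 + 0.056) = min(1, 0.634) = 0.634
B -> (~~(B & ~~A) (+) ~B) = min(1, 1 − 0.944 + 0.634) = min(1, 0.690) = 0.690

0.690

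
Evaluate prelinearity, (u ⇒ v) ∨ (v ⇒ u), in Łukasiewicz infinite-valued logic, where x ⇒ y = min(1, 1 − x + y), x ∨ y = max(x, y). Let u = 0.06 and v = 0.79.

u ⇒ v = min(1, 1 − 0.06 + 0.79) = min(1, 1.73) = 1.00
v ⇒ u = min(1, 1 − 0.79 + 0.06) = min(1, 0.27) = 0.27
(u ⇒ v) ∨ (v ⇒ u) = max(1.00, 0.27) = 1.00
(As expected: a Ł∞-tautology — holds in every MV-chain.)

1.00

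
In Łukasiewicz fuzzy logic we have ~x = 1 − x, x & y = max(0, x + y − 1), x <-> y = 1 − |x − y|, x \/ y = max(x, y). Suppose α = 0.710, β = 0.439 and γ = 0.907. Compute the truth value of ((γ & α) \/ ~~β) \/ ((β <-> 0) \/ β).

γ & α = max(0, 0.907 + 0.710 − 1) = max(0, 0.617) = 0.617
~β = 1 − 0.439 = 0.561
~~β = 1 − 0.561 = 0.439
(γ & α) \/ ~~β = max(0.617, 0.439) = 0.617
β <-> 0 = 1 − |0.439 − 0.000| = 1 − 0.439 = 0.561
(β <-> 0) \/ β = max(0.561, 0.439) = 0.561
((γ & α) \/ ~~β) \/ ((β <-> 0) \/ β) = max(0.617, 0.561) = 0.617

0.617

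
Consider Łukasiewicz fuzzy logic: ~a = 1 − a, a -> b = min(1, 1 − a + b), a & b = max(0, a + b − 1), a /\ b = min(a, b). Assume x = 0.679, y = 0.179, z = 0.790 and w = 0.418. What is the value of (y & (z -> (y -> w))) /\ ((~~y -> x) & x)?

y -> w = min(1, 1 − 0.179 + 0.418) = min(1, 1.239) = 1.000
z -> (y -> w) = min(1, 1 − 0.790 + 1.000) = min(1, 1.210) = 1.000
y & (z -> (y -> w)) = max(0, 0.179 + 1.000 − 1) = max(0, 0.179) = 0.179
~y = 1 − 0.179 = 0.821
~~y = 1 − 0.821 = 0.179
~~y -> x = min(1, 1 − 0.179 + 0.679) = min(1, 1.500) = 1.000
(~~y -> x) & x = max(0, 1.000 + 0.679 − 1) = max(0, 0.679) = 0.679
(y & (z -> (y -> w))) /\ ((~~y -> x) & x) = min(0.179, 0.679) = 0.179

0.179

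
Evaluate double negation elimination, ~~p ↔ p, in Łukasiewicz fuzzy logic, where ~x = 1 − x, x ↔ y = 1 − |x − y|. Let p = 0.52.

1.00

~p = 1 − 0.52 = 0.48
~~p = 1 − 0.48 = 0.52
~~p ↔ p = 1 − |0.52 − 0.52| = 1 − 0.00 = 1.00
(As expected: always 1 in Ł∞ since negation is involutive.)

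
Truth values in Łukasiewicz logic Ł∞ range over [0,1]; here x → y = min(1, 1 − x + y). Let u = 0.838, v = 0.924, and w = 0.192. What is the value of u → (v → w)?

v → w = min(1, 1 − 0.924 + 0.192) = min(1, 0.268) = 0.268
u → (v → w) = min(1, 1 − 0.838 + 0.268) = min(1, 0.430) = 0.430

0.430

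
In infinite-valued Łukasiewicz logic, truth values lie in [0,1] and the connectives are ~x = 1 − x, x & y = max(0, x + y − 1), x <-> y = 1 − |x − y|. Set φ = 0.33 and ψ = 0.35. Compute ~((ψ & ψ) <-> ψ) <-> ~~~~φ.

0.98

ψ & ψ = max(0, 0.35 + 0.35 − 1) = max(0, -0.30) = 0.00
(ψ & ψ) <-> ψ = 1 − |0.00 − 0.35| = 1 − 0.35 = 0.65
~((ψ & ψ) <-> ψ) = 1 − 0.65 = 0.35
~φ = 1 − 0.33 = 0.67
~~φ = 1 − 0.67 = 0.33
~~~φ = 1 − 0.33 = 0.67
~~~~φ = 1 − 0.67 = 0.33
~((ψ & ψ) <-> ψ) <-> ~~~~φ = 1 − |0.35 − 0.33| = 1 − 0.02 = 0.98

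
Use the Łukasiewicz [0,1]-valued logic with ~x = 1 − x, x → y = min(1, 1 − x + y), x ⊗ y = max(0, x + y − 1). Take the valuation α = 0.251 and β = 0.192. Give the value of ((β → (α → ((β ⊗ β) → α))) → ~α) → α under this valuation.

0.502

β ⊗ β = max(0, 0.192 + 0.192 − 1) = max(0, -0.616) = 0.000
(β ⊗ β) → α = min(1, 1 − 0.000 + 0.251) = min(1, 1.251) = 1.000
α → ((β ⊗ β) → α) = min(1, 1 − 0.251 + 1.000) = min(1, 1.749) = 1.000
β → (α → ((β ⊗ β) → α)) = min(1, 1 − 0.192 + 1.000) = min(1, 1.808) = 1.000
~α = 1 − 0.251 = 0.749
(β → (α → ((β ⊗ β) → α))) → ~α = min(1, 1 − 1.000 + 0.749) = min(1, 0.749) = 0.749
((β → (α → ((β ⊗ β) → α))) → ~α) → α = min(1, 1 − 0.749 + 0.251) = min(1, 0.502) = 0.502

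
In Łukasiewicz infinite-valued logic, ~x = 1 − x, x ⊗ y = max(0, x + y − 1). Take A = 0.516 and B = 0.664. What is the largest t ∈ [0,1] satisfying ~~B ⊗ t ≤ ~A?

0.820

~B = 1 − 0.664 = 0.336
~~B = 1 − 0.336 = 0.664
So the left factor is ~~B = 0.664.
~A = 1 − 0.516 = 0.484
So the right-hand bound is ~A = 0.484.
The residuum of the Łukasiewicz t-norm gives the supremum: min(1, 1 − 0.664 + 0.484).
1 − 0.664 + 0.484 = 0.820, so t = min(1, 0.820) = 0.820.
Check: 0.664 ⊗ 0.820 = max(0, 0.484) = 0.484 ≤ 0.484.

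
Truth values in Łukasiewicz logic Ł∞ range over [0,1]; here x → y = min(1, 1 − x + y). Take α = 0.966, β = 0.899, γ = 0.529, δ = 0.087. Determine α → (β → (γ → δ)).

0.693

γ → δ = min(1, 1 − 0.529 + 0.087) = min(1, 0.558) = 0.558
β → (γ → δ) = min(1, 1 − 0.899 + 0.558) = min(1, 0.659) = 0.659
α → (β → (γ → δ)) = min(1, 1 − 0.966 + 0.659) = min(1, 0.693) = 0.693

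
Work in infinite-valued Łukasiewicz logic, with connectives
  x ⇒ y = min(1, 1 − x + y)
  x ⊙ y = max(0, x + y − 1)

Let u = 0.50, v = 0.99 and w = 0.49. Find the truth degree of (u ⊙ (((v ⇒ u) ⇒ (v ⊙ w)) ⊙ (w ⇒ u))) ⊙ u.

0.00

v ⇒ u = min(1, 1 − 0.99 + 0.50) = min(1, 0.51) = 0.51
v ⊙ w = max(0, 0.99 + 0.49 − 1) = max(0, 0.48) = 0.48
(v ⇒ u) ⇒ (v ⊙ w) = min(1, 1 − 0.51 + 0.48) = min(1, 0.97) = 0.97
w ⇒ u = min(1, 1 − 0.49 + 0.50) = min(1, 1.01) = 1.00
((v ⇒ u) ⇒ (v ⊙ w)) ⊙ (w ⇒ u) = max(0, 0.97 + 1.00 − 1) = max(0, 0.97) = 0.97
u ⊙ (((v ⇒ u) ⇒ (v ⊙ w)) ⊙ (w ⇒ u)) = max(0, 0.50 + 0.97 − 1) = max(0, 0.47) = 0.47
(u ⊙ (((v ⇒ u) ⇒ (v ⊙ w)) ⊙ (w ⇒ u))) ⊙ u = max(0, 0.47 + 0.50 − 1) = max(0, -0.03) = 0.00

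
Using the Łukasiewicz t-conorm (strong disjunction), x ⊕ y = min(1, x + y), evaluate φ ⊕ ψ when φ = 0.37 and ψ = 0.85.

φ ⊕ ψ = min(1, 0.37 + 0.85) = min(1, 1.22) = 1.00
For comparison, the Gödel t-conorm max(x, y) would give 0.85.

1.00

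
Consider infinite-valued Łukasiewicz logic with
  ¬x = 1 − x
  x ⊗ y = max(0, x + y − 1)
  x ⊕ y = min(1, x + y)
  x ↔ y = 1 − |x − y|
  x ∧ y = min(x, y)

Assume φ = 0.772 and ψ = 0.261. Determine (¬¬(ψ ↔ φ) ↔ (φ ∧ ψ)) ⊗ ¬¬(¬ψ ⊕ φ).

ψ ↔ φ = 1 − |0.261 − 0.772| = 1 − 0.511 = 0.489
¬(ψ ↔ φ) = 1 − 0.489 = 0.511
¬¬(ψ ↔ φ) = 1 − 0.511 = 0.489
φ ∧ ψ = min(0.772, 0.261) = 0.261
¬¬(ψ ↔ φ) ↔ (φ ∧ ψ) = 1 − |0.489 − 0.261| = 1 − 0.228 = 0.772
¬ψ = 1 − 0.261 = 0.739
¬ψ ⊕ φ = min(1, 0.739 + 0.772) = min(1, 1.511) = 1.000
¬(¬ψ ⊕ φ) = 1 − 1.000 = 0.000
¬¬(¬ψ ⊕ φ) = 1 − 0.000 = 1.000
(¬¬(ψ ↔ φ) ↔ (φ ∧ ψ)) ⊗ ¬¬(¬ψ ⊕ φ) = max(0, 0.772 + 1.000 − 1) = max(0, 0.772) = 0.772

0.772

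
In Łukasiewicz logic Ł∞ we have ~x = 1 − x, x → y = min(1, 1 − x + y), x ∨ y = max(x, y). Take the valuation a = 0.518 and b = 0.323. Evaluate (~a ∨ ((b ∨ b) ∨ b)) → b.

0.841

~a = 1 − 0.518 = 0.482
b ∨ b = max(0.323, 0.323) = 0.323
(b ∨ b) ∨ b = max(0.323, 0.323) = 0.323
~a ∨ ((b ∨ b) ∨ b) = max(0.482, 0.323) = 0.482
(~a ∨ ((b ∨ b) ∨ b)) → b = min(1, 1 − 0.482 + 0.323) = min(1, 0.841) = 0.841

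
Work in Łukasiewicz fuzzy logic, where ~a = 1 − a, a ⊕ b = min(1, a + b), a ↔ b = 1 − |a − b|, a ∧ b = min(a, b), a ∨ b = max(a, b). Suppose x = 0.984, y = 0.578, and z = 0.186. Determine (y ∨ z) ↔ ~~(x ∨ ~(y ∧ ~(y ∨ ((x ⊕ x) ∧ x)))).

0.594

y ∨ z = max(0.578, 0.186) = 0.578
x ⊕ x = min(1, 0.984 + 0.984) = min(1, 1.968) = 1.000
(x ⊕ x) ∧ x = min(1.000, 0.984) = 0.984
y ∨ ((x ⊕ x) ∧ x) = max(0.578, 0.984) = 0.984
~(y ∨ ((x ⊕ x) ∧ x)) = 1 − 0.984 = 0.016
y ∧ ~(y ∨ ((x ⊕ x) ∧ x)) = min(0.578, 0.016) = 0.016
~(y ∧ ~(y ∨ ((x ⊕ x) ∧ x))) = 1 − 0.016 = 0.984
x ∨ ~(y ∧ ~(y ∨ ((x ⊕ x) ∧ x))) = max(0.984, 0.984) = 0.984
~(x ∨ ~(y ∧ ~(y ∨ ((x ⊕ x) ∧ x)))) = 1 − 0.984 = 0.016
~~(x ∨ ~(y ∧ ~(y ∨ ((x ⊕ x) ∧ x)))) = 1 − 0.016 = 0.984
(y ∨ z) ↔ ~~(x ∨ ~(y ∧ ~(y ∨ ((x ⊕ x) ∧ x)))) = 1 − |0.578 − 0.984| = 1 − 0.406 = 0.594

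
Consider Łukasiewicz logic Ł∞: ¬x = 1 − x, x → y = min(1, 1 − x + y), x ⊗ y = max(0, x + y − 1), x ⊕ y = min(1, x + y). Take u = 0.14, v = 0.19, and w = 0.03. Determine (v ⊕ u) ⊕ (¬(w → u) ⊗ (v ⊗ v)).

v ⊕ u = min(1, 0.19 + 0.14) = min(1, 0.33) = 0.33
w → u = min(1, 1 − 0.03 + 0.14) = min(1, 1.11) = 1.00
¬(w → u) = 1 − 1.00 = 0.00
v ⊗ v = max(0, 0.19 + 0.19 − 1) = max(0, -0.62) = 0.00
¬(w → u) ⊗ (v ⊗ v) = max(0, 0.00 + 0.00 − 1) = max(0, -1.00) = 0.00
(v ⊕ u) ⊕ (¬(w → u) ⊗ (v ⊗ v)) = min(1, 0.33 + 0.00) = min(1, 0.33) = 0.33

0.33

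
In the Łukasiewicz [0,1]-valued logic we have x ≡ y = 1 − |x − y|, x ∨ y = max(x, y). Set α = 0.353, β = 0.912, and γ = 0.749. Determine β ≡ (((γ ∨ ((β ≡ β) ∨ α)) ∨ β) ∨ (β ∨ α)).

0.912

β ≡ β = 1 − |0.912 − 0.912| = 1 − 0.000 = 1.000
(β ≡ β) ∨ α = max(1.000, 0.353) = 1.000
γ ∨ ((β ≡ β) ∨ α) = max(0.749, 1.000) = 1.000
(γ ∨ ((β ≡ β) ∨ α)) ∨ β = max(1.000, 0.912) = 1.000
β ∨ α = max(0.912, 0.353) = 0.912
((γ ∨ ((β ≡ β) ∨ α)) ∨ β) ∨ (β ∨ α) = max(1.000, 0.912) = 1.000
β ≡ (((γ ∨ ((β ≡ β) ∨ α)) ∨ β) ∨ (β ∨ α)) = 1 − |0.912 − 1.000| = 1 − 0.088 = 0.912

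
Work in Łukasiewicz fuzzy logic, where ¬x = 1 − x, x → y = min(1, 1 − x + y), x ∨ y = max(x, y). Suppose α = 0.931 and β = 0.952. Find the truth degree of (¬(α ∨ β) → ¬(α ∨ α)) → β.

0.952

α ∨ β = max(0.931, 0.952) = 0.952
¬(α ∨ β) = 1 − 0.952 = 0.048
α ∨ α = max(0.931, 0.931) = 0.931
¬(α ∨ α) = 1 − 0.931 = 0.069
¬(α ∨ β) → ¬(α ∨ α) = min(1, 1 − 0.048 + 0.069) = min(1, 1.021) = 1.000
(¬(α ∨ β) → ¬(α ∨ α)) → β = min(1, 1 − 1.000 + 0.952) = min(1, 0.952) = 0.952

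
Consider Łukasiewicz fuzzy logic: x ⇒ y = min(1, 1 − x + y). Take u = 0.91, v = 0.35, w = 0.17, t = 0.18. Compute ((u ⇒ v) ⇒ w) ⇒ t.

0.45

u ⇒ v = min(1, 1 − 0.91 + 0.35) = min(1, 0.44) = 0.44
(u ⇒ v) ⇒ w = min(1, 1 − 0.44 + 0.17) = min(1, 0.73) = 0.73
((u ⇒ v) ⇒ w) ⇒ t = min(1, 1 − 0.73 + 0.18) = min(1, 0.45) = 0.45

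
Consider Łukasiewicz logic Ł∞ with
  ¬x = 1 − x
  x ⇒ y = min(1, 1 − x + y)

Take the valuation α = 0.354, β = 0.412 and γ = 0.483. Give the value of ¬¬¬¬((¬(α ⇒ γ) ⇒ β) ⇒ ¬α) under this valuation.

0.646

α ⇒ γ = min(1, 1 − 0.354 + 0.483) = min(1, 1.129) = 1.000
¬(α ⇒ γ) = 1 − 1.000 = 0.000
¬(α ⇒ γ) ⇒ β = min(1, 1 − 0.000 + 0.412) = min(1, 1.412) = 1.000
¬α = 1 − 0.354 = 0.646
(¬(α ⇒ γ) ⇒ β) ⇒ ¬α = min(1, 1 − 1.000 + 0.646) = min(1, 0.646) = 0.646
¬((¬(α ⇒ γ) ⇒ β) ⇒ ¬α) = 1 − 0.646 = 0.354
¬¬((¬(α ⇒ γ) ⇒ β) ⇒ ¬α) = 1 − 0.354 = 0.646
¬¬¬((¬(α ⇒ γ) ⇒ β) ⇒ ¬α) = 1 − 0.646 = 0.354
¬¬¬¬((¬(α ⇒ γ) ⇒ β) ⇒ ¬α) = 1 − 0.354 = 0.646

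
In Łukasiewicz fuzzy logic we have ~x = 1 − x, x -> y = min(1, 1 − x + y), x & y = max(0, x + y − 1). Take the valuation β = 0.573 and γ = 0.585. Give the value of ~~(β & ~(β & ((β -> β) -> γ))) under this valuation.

β -> β = min(1, 1 − 0.573 + 0.573) = min(1, 1.000) = 1.000
(β -> β) -> γ = min(1, 1 − 1.000 + 0.585) = min(1, 0.585) = 0.585
β & ((β -> β) -> γ) = max(0, 0.573 + 0.585 − 1) = max(0, 0.158) = 0.158
~(β & ((β -> β) -> γ)) = 1 − 0.158 = 0.842
β & ~(β & ((β -> β) -> γ)) = max(0, 0.573 + 0.842 − 1) = max(0, 0.415) = 0.415
~(β & ~(β & ((β -> β) -> γ))) = 1 − 0.415 = 0.585
~~(β & ~(β & ((β -> β) -> γ))) = 1 − 0.585 = 0.415

0.415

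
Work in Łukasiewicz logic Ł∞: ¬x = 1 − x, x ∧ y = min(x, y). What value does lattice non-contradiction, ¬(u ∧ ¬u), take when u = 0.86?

0.86

¬u = 1 − 0.86 = 0.14
u ∧ ¬u = min(0.86, 0.14) = 0.14
¬(u ∧ ¬u) = 1 − 0.14 = 0.86
(The value 0.86 < 1 shows this instance is not satisfied; not a Ł∞-tautology — its value is 1 − min(a, 1−a).)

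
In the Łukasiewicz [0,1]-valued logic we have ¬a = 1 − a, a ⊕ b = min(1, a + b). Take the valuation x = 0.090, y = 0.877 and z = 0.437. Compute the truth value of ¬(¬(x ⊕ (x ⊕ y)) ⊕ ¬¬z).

0.563

x ⊕ y = min(1, 0.090 + 0.877) = min(1, 0.967) = 0.967
x ⊕ (x ⊕ y) = min(1, 0.090 + 0.967) = min(1, 1.057) = 1.000
¬(x ⊕ (x ⊕ y)) = 1 − 1.000 = 0.000
¬z = 1 − 0.437 = 0.563
¬¬z = 1 − 0.563 = 0.437
¬(x ⊕ (x ⊕ y)) ⊕ ¬¬z = min(1, 0.000 + 0.437) = min(1, 0.437) = 0.437
¬(¬(x ⊕ (x ⊕ y)) ⊕ ¬¬z) = 1 − 0.437 = 0.563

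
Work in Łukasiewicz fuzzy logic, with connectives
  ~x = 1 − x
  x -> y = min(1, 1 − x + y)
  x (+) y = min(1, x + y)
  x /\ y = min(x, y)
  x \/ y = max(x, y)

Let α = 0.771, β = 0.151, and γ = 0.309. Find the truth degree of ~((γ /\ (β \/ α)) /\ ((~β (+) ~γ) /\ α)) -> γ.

0.618

β \/ α = max(0.151, 0.771) = 0.771
γ /\ (β \/ α) = min(0.309, 0.771) = 0.309
~β = 1 − 0.151 = 0.849
~γ = 1 − 0.309 = 0.691
~β (+) ~γ = min(1, 0.849 + 0.691) = min(1, 1.540) = 1.000
(~β (+) ~γ) /\ α = min(1.000, 0.771) = 0.771
(γ /\ (β \/ α)) /\ ((~β (+) ~γ) /\ α) = min(0.309, 0.771) = 0.309
~((γ /\ (β \/ α)) /\ ((~β (+) ~γ) /\ α)) = 1 − 0.309 = 0.691
~((γ /\ (β \/ α)) /\ ((~β (+) ~γ) /\ α)) -> γ = min(1, 1 − 0.691 + 0.309) = min(1, 0.618) = 0.618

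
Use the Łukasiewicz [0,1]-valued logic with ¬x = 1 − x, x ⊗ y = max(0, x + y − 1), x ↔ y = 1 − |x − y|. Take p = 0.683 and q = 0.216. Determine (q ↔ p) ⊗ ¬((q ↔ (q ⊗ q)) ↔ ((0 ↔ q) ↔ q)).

q ↔ p = 1 − |0.216 − 0.683| = 1 − 0.467 = 0.533
q ⊗ q = max(0, 0.216 + 0.216 − 1) = max(0, -0.568) = 0.000
q ↔ (q ⊗ q) = 1 − |0.216 − 0.000| = 1 − 0.216 = 0.784
0 ↔ q = 1 − |0.000 − 0.216| = 1 − 0.216 = 0.784
(0 ↔ q) ↔ q = 1 − |0.784 − 0.216| = 1 − 0.568 = 0.432
(q ↔ (q ⊗ q)) ↔ ((0 ↔ q) ↔ q) = 1 − |0.784 − 0.432| = 1 − 0.352 = 0.648
¬((q ↔ (q ⊗ q)) ↔ ((0 ↔ q) ↔ q)) = 1 − 0.648 = 0.352
(q ↔ p) ⊗ ¬((q ↔ (q ⊗ q)) ↔ ((0 ↔ q) ↔ q)) = max(0, 0.533 + 0.352 − 1) = max(0, -0.115) = 0.000

0.000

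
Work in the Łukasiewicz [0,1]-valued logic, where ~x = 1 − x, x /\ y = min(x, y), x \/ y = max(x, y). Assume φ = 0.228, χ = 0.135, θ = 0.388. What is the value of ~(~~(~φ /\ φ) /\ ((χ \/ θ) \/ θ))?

~φ = 1 − 0.228 = 0.772
~φ /\ φ = min(0.772, 0.228) = 0.228
~(~φ /\ φ) = 1 − 0.228 = 0.772
~~(~φ /\ φ) = 1 − 0.772 = 0.228
χ \/ θ = max(0.135, 0.388) = 0.388
(χ \/ θ) \/ θ = max(0.388, 0.388) = 0.388
~~(~φ /\ φ) /\ ((χ \/ θ) \/ θ) = min(0.228, 0.388) = 0.228
~(~~(~φ /\ φ) /\ ((χ \/ θ) \/ θ)) = 1 − 0.228 = 0.772

0.772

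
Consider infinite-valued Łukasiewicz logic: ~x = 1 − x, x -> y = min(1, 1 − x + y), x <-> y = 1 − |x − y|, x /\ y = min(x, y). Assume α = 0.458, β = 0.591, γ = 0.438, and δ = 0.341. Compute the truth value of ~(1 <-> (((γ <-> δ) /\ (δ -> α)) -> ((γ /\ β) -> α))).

γ <-> δ = 1 − |0.438 − 0.341| = 1 − 0.097 = 0.903
δ -> α = min(1, 1 − 0.341 + 0.458) = min(1, 1.117) = 1.000
(γ <-> δ) /\ (δ -> α) = min(0.903, 1.000) = 0.903
γ /\ β = min(0.438, 0.591) = 0.438
(γ /\ β) -> α = min(1, 1 − 0.438 + 0.458) = min(1, 1.020) = 1.000
((γ <-> δ) /\ (δ -> α)) -> ((γ /\ β) -> α) = min(1, 1 − 0.903 + 1.000) = min(1, 1.097) = 1.000
1 <-> (((γ <-> δ) /\ (δ -> α)) -> ((γ /\ β) -> α)) = 1 − |1.000 − 1.000| = 1 − 0.000 = 1.000
~(1 <-> (((γ <-> δ) /\ (δ -> α)) -> ((γ /\ β) -> α))) = 1 − 1.000 = 0.000

0.000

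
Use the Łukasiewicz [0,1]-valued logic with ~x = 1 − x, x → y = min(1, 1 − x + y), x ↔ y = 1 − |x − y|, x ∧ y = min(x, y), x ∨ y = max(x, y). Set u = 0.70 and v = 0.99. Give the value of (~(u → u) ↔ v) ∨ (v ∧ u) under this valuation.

u → u = min(1, 1 − 0.70 + 0.70) = min(1, 1.00) = 1.00
~(u → u) = 1 − 1.00 = 0.00
~(u → u) ↔ v = 1 − |0.00 − 0.99| = 1 − 0.99 = 0.01
v ∧ u = min(0.99, 0.70) = 0.70
(~(u → u) ↔ v) ∨ (v ∧ u) = max(0.01, 0.70) = 0.70

0.70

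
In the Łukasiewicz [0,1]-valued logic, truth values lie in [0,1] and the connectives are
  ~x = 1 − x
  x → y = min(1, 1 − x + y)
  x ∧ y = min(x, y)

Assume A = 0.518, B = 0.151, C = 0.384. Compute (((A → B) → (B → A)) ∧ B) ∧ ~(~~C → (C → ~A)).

0.000

A → B = min(1, 1 − 0.518 + 0.151) = min(1, 0.633) = 0.633
B → A = min(1, 1 − 0.151 + 0.518) = min(1, 1.367) = 1.000
(A → B) → (B → A) = min(1, 1 − 0.633 + 1.000) = min(1, 1.367) = 1.000
((A → B) → (B → A)) ∧ B = min(1.000, 0.151) = 0.151
~C = 1 − 0.384 = 0.616
~~C = 1 − 0.616 = 0.384
~A = 1 − 0.518 = 0.482
C → ~A = min(1, 1 − 0.384 + 0.482) = min(1, 1.098) = 1.000
~~C → (C → ~A) = min(1, 1 − 0.384 + 1.000) = min(1, 1.616) = 1.000
~(~~C → (C → ~A)) = 1 − 1.000 = 0.000
(((A → B) → (B → A)) ∧ B) ∧ ~(~~C → (C → ~A)) = min(0.151, 0.000) = 0.000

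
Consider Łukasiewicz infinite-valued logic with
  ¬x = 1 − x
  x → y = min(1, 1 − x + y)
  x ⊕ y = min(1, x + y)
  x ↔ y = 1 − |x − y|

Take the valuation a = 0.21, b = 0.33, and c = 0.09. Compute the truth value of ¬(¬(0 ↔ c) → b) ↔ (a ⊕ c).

0 ↔ c = 1 − |0.00 − 0.09| = 1 − 0.09 = 0.91
¬(0 ↔ c) = 1 − 0.91 = 0.09
¬(0 ↔ c) → b = min(1, 1 − 0.09 + 0.33) = min(1, 1.24) = 1.00
¬(¬(0 ↔ c) → b) = 1 − 1.00 = 0.00
a ⊕ c = min(1, 0.21 + 0.09) = min(1, 0.30) = 0.30
¬(¬(0 ↔ c) → b) ↔ (a ⊕ c) = 1 − |0.00 − 0.30| = 1 − 0.30 = 0.70

0.70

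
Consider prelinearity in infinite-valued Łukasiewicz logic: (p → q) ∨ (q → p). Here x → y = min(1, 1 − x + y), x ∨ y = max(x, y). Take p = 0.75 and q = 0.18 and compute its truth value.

1.00

p → q = min(1, 1 − 0.75 + 0.18) = min(1, 0.43) = 0.43
q → p = min(1, 1 − 0.18 + 0.75) = min(1, 1.57) = 1.00
(p → q) ∨ (q → p) = max(0.43, 1.00) = 1.00
(As expected: a Ł∞-tautology — holds in every MV-chain.)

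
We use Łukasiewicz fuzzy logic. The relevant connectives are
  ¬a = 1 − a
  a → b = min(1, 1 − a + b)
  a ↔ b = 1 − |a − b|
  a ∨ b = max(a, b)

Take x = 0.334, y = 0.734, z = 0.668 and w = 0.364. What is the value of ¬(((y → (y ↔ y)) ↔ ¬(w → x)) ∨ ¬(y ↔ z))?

y ↔ y = 1 − |0.734 − 0.734| = 1 − 0.000 = 1.000
y → (y ↔ y) = min(1, 1 − 0.734 + 1.000) = min(1, 1.266) = 1.000
w → x = min(1, 1 − 0.364 + 0.334) = min(1, 0.970) = 0.970
¬(w → x) = 1 − 0.970 = 0.030
(y → (y ↔ y)) ↔ ¬(w → x) = 1 − |1.000 − 0.030| = 1 − 0.970 = 0.030
y ↔ z = 1 − |0.734 − 0.668| = 1 − 0.066 = 0.934
¬(y ↔ z) = 1 − 0.934 = 0.066
((y → (y ↔ y)) ↔ ¬(w → x)) ∨ ¬(y ↔ z) = max(0.030, 0.066) = 0.066
¬(((y → (y ↔ y)) ↔ ¬(w → x)) ∨ ¬(y ↔ z)) = 1 − 0.066 = 0.934

0.934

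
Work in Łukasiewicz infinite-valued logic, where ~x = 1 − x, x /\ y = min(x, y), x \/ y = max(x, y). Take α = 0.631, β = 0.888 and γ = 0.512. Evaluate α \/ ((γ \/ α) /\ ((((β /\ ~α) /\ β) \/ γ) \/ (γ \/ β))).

0.631

γ \/ α = max(0.512, 0.631) = 0.631
~α = 1 − 0.631 = 0.369
β /\ ~α = min(0.888, 0.369) = 0.369
(β /\ ~α) /\ β = min(0.369, 0.888) = 0.369
((β /\ ~α) /\ β) \/ γ = max(0.369, 0.512) = 0.512
γ \/ β = max(0.512, 0.888) = 0.888
(((β /\ ~α) /\ β) \/ γ) \/ (γ \/ β) = max(0.512, 0.888) = 0.888
(γ \/ α) /\ ((((β /\ ~α) /\ β) \/ γ) \/ (γ \/ β)) = min(0.631, 0.888) = 0.631
α \/ ((γ \/ α) /\ ((((β /\ ~α) /\ β) \/ γ) \/ (γ \/ β))) = max(0.631, 0.631) = 0.631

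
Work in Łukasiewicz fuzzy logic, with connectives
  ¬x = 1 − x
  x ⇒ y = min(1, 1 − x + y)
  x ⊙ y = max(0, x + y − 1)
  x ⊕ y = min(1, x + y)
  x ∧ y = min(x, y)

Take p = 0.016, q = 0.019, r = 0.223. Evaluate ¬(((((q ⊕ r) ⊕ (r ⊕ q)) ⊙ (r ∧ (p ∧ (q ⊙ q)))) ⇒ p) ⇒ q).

q ⊕ r = min(1, 0.019 + 0.223) = min(1, 0.242) = 0.242
r ⊕ q = min(1, 0.223 + 0.019) = min(1, 0.242) = 0.242
(q ⊕ r) ⊕ (r ⊕ q) = min(1, 0.242 + 0.242) = min(1, 0.484) = 0.484
q ⊙ q = max(0, 0.019 + 0.019 − 1) = max(0, -0.962) = 0.000
p ∧ (q ⊙ q) = min(0.016, 0.000) = 0.000
r ∧ (p ∧ (q ⊙ q)) = min(0.223, 0.000) = 0.000
((q ⊕ r) ⊕ (r ⊕ q)) ⊙ (r ∧ (p ∧ (q ⊙ q))) = max(0, 0.484 + 0.000 − 1) = max(0, -0.516) = 0.000
(((q ⊕ r) ⊕ (r ⊕ q)) ⊙ (r ∧ (p ∧ (q ⊙ q)))) ⇒ p = min(1, 1 − 0.000 + 0.016) = min(1, 1.016) = 1.000
((((q ⊕ r) ⊕ (r ⊕ q)) ⊙ (r ∧ (p ∧ (q ⊙ q)))) ⇒ p) ⇒ q = min(1, 1 − 1.000 + 0.019) = min(1, 0.019) = 0.019
¬(((((q ⊕ r) ⊕ (r ⊕ q)) ⊙ (r ∧ (p ∧ (q ⊙ q)))) ⇒ p) ⇒ q) = 1 − 0.019 = 0.981

0.981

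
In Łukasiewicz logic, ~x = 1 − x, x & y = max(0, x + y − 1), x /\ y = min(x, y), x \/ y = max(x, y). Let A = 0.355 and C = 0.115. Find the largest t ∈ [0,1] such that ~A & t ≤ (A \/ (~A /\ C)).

~A = 1 − 0.355 = 0.645
So the left factor is ~A = 0.645.
~A /\ C = min(0.645, 0.115) = 0.115
A \/ (~A /\ C) = max(0.355, 0.115) = 0.355
So the right-hand bound is A \/ (~A /\ C) = 0.355.
The residuum of the Łukasiewicz t-norm gives the supremum: min(1, 1 − 0.645 + 0.355).
1 − 0.645 + 0.355 = 0.710, so t = min(1, 0.710) = 0.710.
Check: 0.645 & 0.710 = max(0, 0.355) = 0.355 ≤ 0.355.

0.710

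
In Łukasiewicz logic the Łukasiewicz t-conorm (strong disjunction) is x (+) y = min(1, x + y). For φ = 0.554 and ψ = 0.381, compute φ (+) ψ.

φ (+) ψ = min(1, 0.554 + 0.381) = min(1, 0.935) = 0.935
For comparison, the Gödel t-conorm max(x, y) would give 0.554.

0.935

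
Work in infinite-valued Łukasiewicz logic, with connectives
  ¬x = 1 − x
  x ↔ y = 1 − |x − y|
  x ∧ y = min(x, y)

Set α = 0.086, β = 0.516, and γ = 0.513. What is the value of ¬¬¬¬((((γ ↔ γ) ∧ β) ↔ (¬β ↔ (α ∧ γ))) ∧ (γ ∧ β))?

0.513

γ ↔ γ = 1 − |0.513 − 0.513| = 1 − 0.000 = 1.000
(γ ↔ γ) ∧ β = min(1.000, 0.516) = 0.516
¬β = 1 − 0.516 = 0.484
α ∧ γ = min(0.086, 0.513) = 0.086
¬β ↔ (α ∧ γ) = 1 − |0.484 − 0.086| = 1 − 0.398 = 0.602
((γ ↔ γ) ∧ β) ↔ (¬β ↔ (α ∧ γ)) = 1 − |0.516 − 0.602| = 1 − 0.086 = 0.914
γ ∧ β = min(0.513, 0.516) = 0.513
(((γ ↔ γ) ∧ β) ↔ (¬β ↔ (α ∧ γ))) ∧ (γ ∧ β) = min(0.914, 0.513) = 0.513
¬((((γ ↔ γ) ∧ β) ↔ (¬β ↔ (α ∧ γ))) ∧ (γ ∧ β)) = 1 − 0.513 = 0.487
¬¬((((γ ↔ γ) ∧ β) ↔ (¬β ↔ (α ∧ γ))) ∧ (γ ∧ β)) = 1 − 0.487 = 0.513
¬¬¬((((γ ↔ γ) ∧ β) ↔ (¬β ↔ (α ∧ γ))) ∧ (γ ∧ β)) = 1 − 0.513 = 0.487
¬¬¬¬((((γ ↔ γ) ∧ β) ↔ (¬β ↔ (α ∧ γ))) ∧ (γ ∧ β)) = 1 − 0.487 = 0.513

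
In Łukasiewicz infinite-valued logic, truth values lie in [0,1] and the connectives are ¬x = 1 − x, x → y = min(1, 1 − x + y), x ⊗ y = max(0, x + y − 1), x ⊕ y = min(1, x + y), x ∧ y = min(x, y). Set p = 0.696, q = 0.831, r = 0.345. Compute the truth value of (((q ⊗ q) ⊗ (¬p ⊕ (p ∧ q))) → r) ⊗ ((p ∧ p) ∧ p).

0.379

q ⊗ q = max(0, 0.831 + 0.831 − 1) = max(0, 0.662) = 0.662
¬p = 1 − 0.696 = 0.304
p ∧ q = min(0.696, 0.831) = 0.696
¬p ⊕ (p ∧ q) = min(1, 0.304 + 0.696) = min(1, 1.000) = 1.000
(q ⊗ q) ⊗ (¬p ⊕ (p ∧ q)) = max(0, 0.662 + 1.000 − 1) = max(0, 0.662) = 0.662
((q ⊗ q) ⊗ (¬p ⊕ (p ∧ q))) → r = min(1, 1 − 0.662 + 0.345) = min(1, 0.683) = 0.683
p ∧ p = min(0.696, 0.696) = 0.696
(p ∧ p) ∧ p = min(0.696, 0.696) = 0.696
(((q ⊗ q) ⊗ (¬p ⊕ (p ∧ q))) → r) ⊗ ((p ∧ p) ∧ p) = max(0, 0.683 + 0.696 − 1) = max(0, 0.379) = 0.379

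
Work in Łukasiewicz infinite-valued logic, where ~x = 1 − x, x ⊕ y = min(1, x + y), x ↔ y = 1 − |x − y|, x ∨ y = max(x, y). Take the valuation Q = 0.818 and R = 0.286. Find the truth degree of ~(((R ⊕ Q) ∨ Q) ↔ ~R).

R ⊕ Q = min(1, 0.286 + 0.818) = min(1, 1.104) = 1.000
(R ⊕ Q) ∨ Q = max(1.000, 0.818) = 1.000
~R = 1 − 0.286 = 0.714
((R ⊕ Q) ∨ Q) ↔ ~R = 1 − |1.000 − 0.714| = 1 − 0.286 = 0.714
~(((R ⊕ Q) ∨ Q) ↔ ~R) = 1 − 0.714 = 0.286

0.286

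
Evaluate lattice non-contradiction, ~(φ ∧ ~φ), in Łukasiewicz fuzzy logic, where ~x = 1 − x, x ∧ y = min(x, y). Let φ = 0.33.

~φ = 1 − 0.33 = 0.67
φ ∧ ~φ = min(0.33, 0.67) = 0.33
~(φ ∧ ~φ) = 1 − 0.33 = 0.67
(The value 0.67 < 1 shows this instance is not satisfied; not a Ł∞-tautology — its value is 1 − min(a, 1−a).)

0.67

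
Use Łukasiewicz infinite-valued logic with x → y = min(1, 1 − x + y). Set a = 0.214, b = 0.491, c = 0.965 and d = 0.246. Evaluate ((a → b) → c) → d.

a → b = min(1, 1 − 0.214 + 0.491) = min(1, 1.277) = 1.000
(a → b) → c = min(1, 1 − 1.000 + 0.965) = min(1, 0.965) = 0.965
((a → b) → c) → d = min(1, 1 − 0.965 + 0.246) = min(1, 0.281) = 0.281

0.281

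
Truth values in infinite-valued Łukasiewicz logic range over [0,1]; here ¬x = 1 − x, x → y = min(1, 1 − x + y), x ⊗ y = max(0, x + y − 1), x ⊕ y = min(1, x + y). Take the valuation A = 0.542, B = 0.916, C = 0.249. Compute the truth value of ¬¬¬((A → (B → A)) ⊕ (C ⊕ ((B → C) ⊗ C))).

B → A = min(1, 1 − 0.916 + 0.542) = min(1, 0.626) = 0.626
A → (B → A) = min(1, 1 − 0.542 + 0.626) = min(1, 1.084) = 1.000
B → C = min(1, 1 − 0.916 + 0.249) = min(1, 0.333) = 0.333
(B → C) ⊗ C = max(0, 0.333 + 0.249 − 1) = max(0, -0.418) = 0.000
C ⊕ ((B → C) ⊗ C) = min(1, 0.249 + 0.000) = min(1, 0.249) = 0.249
(A → (B → A)) ⊕ (C ⊕ ((B → C) ⊗ C)) = min(1, 1.000 + 0.249) = min(1, 1.249) = 1.000
¬((A → (B → A)) ⊕ (C ⊕ ((B → C) ⊗ C))) = 1 − 1.000 = 0.000
¬¬((A → (B → A)) ⊕ (C ⊕ ((B → C) ⊗ C))) = 1 − 0.000 = 1.000
¬¬¬((A → (B → A)) ⊕ (C ⊕ ((B → C) ⊗ C))) = 1 − 1.000 = 0.000

0.000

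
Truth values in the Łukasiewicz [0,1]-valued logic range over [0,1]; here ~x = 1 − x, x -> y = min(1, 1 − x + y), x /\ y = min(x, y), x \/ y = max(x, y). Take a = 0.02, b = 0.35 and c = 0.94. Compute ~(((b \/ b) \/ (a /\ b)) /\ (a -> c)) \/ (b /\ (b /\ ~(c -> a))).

b \/ b = max(0.35, 0.35) = 0.35
a /\ b = min(0.02, 0.35) = 0.02
(b \/ b) \/ (a /\ b) = max(0.35, 0.02) = 0.35
a -> c = min(1, 1 − 0.02 + 0.94) = min(1, 1.92) = 1.00
((b \/ b) \/ (a /\ b)) /\ (a -> c) = min(0.35, 1.00) = 0.35
~(((b \/ b) \/ (a /\ b)) /\ (a -> c)) = 1 − 0.35 = 0.65
c -> a = min(1, 1 − 0.94 + 0.02) = min(1, 0.08) = 0.08
~(c -> a) = 1 − 0.08 = 0.92
b /\ ~(c -> a) = min(0.35, 0.92) = 0.35
b /\ (b /\ ~(c -> a)) = min(0.35, 0.35) = 0.35
~(((b \/ b) \/ (a /\ b)) /\ (a -> c)) \/ (b /\ (b /\ ~(c -> a))) = max(0.65, 0.35) = 0.65

0.65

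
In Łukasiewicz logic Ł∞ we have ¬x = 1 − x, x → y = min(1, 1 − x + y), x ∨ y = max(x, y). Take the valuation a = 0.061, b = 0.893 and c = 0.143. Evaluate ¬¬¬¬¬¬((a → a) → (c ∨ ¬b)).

0.143

a → a = min(1, 1 − 0.061 + 0.061) = min(1, 1.000) = 1.000
¬b = 1 − 0.893 = 0.107
c ∨ ¬b = max(0.143, 0.107) = 0.143
(a → a) → (c ∨ ¬b) = min(1, 1 − 1.000 + 0.143) = min(1, 0.143) = 0.143
¬((a → a) → (c ∨ ¬b)) = 1 − 0.143 = 0.857
¬¬((a → a) → (c ∨ ¬b)) = 1 − 0.857 = 0.143
¬¬¬((a → a) → (c ∨ ¬b)) = 1 − 0.143 = 0.857
¬¬¬¬((a → a) → (c ∨ ¬b)) = 1 − 0.857 = 0.143
¬¬¬¬¬((a → a) → (c ∨ ¬b)) = 1 − 0.143 = 0.857
¬¬¬¬¬¬((a → a) → (c ∨ ¬b)) = 1 − 0.857 = 0.143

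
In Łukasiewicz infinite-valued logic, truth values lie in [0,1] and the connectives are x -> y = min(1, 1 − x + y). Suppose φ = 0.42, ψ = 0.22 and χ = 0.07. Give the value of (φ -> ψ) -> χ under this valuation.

0.27

φ -> ψ = min(1, 1 − 0.42 + 0.22) = min(1, 0.80) = 0.80
(φ -> ψ) -> χ = min(1, 1 − 0.80 + 0.07) = min(1, 0.27) = 0.27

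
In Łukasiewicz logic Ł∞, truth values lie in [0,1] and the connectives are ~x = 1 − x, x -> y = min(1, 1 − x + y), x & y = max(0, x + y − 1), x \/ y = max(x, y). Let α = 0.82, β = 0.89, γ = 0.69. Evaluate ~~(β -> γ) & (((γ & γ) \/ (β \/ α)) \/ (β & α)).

β -> γ = min(1, 1 − 0.89 + 0.69) = min(1, 0.80) = 0.80
~(β -> γ) = 1 − 0.80 = 0.20
~~(β -> γ) = 1 − 0.20 = 0.80
γ & γ = max(0, 0.69 + 0.69 − 1) = max(0, 0.38) = 0.38
β \/ α = max(0.89, 0.82) = 0.89
(γ & γ) \/ (β \/ α) = max(0.38, 0.89) = 0.89
β & α = max(0, 0.89 + 0.82 − 1) = max(0, 0.71) = 0.71
((γ & γ) \/ (β \/ α)) \/ (β & α) = max(0.89, 0.71) = 0.89
~~(β -> γ) & (((γ & γ) \/ (β \/ α)) \/ (β & α)) = max(0, 0.80 + 0.89 − 1) = max(0, 0.69) = 0.69

0.69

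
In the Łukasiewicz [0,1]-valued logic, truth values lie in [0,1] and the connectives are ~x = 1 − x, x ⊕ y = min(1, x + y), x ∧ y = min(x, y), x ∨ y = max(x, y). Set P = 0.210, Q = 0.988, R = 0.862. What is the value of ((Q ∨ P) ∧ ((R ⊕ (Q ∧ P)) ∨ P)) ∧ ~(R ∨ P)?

Q ∨ P = max(0.988, 0.210) = 0.988
Q ∧ P = min(0.988, 0.210) = 0.210
R ⊕ (Q ∧ P) = min(1, 0.862 + 0.210) = min(1, 1.072) = 1.000
(R ⊕ (Q ∧ P)) ∨ P = max(1.000, 0.210) = 1.000
(Q ∨ P) ∧ ((R ⊕ (Q ∧ P)) ∨ P) = min(0.988, 1.000) = 0.988
R ∨ P = max(0.862, 0.210) = 0.862
~(R ∨ P) = 1 − 0.862 = 0.138
((Q ∨ P) ∧ ((R ⊕ (Q ∧ P)) ∨ P)) ∧ ~(R ∨ P) = min(0.988, 0.138) = 0.138

0.138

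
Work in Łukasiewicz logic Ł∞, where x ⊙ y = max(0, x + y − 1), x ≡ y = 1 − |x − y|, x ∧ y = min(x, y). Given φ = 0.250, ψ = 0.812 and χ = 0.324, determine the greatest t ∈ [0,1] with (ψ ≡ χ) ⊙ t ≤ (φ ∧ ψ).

ψ ≡ χ = 1 − |0.812 − 0.324| = 1 − 0.488 = 0.512
So the left factor is ψ ≡ χ = 0.512.
φ ∧ ψ = min(0.250, 0.812) = 0.250
So the right-hand bound is φ ∧ ψ = 0.250.
The residuum of the Łukasiewicz t-norm gives the supremum: min(1, 1 − 0.512 + 0.250).
1 − 0.512 + 0.250 = 0.738, so t = min(1, 0.738) = 0.738.
Check: 0.512 ⊙ 0.738 = max(0, 0.250) = 0.250 ≤ 0.250.

0.738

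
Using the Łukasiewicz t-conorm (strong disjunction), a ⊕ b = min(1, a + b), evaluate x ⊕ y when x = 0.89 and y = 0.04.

0.93

x ⊕ y = min(1, 0.89 + 0.04) = min(1, 0.93) = 0.93
For comparison, the Gödel t-conorm max(a, b) would give 0.89.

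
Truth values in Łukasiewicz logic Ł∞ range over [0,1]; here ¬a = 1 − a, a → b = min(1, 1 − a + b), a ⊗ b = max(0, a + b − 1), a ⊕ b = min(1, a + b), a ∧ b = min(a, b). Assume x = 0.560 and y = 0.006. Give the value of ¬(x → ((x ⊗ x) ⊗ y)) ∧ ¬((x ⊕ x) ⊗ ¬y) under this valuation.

0.006

x ⊗ x = max(0, 0.560 + 0.560 − 1) = max(0, 0.120) = 0.120
(x ⊗ x) ⊗ y = max(0, 0.120 + 0.006 − 1) = max(0, -0.874) = 0.000
x → ((x ⊗ x) ⊗ y) = min(1, 1 − 0.560 + 0.000) = min(1, 0.440) = 0.440
¬(x → ((x ⊗ x) ⊗ y)) = 1 − 0.440 = 0.560
x ⊕ x = min(1, 0.560 + 0.560) = min(1, 1.120) = 1.000
¬y = 1 − 0.006 = 0.994
(x ⊕ x) ⊗ ¬y = max(0, 1.000 + 0.994 − 1) = max(0, 0.994) = 0.994
¬((x ⊕ x) ⊗ ¬y) = 1 − 0.994 = 0.006
¬(x → ((x ⊗ x) ⊗ y)) ∧ ¬((x ⊕ x) ⊗ ¬y) = min(0.560, 0.006) = 0.006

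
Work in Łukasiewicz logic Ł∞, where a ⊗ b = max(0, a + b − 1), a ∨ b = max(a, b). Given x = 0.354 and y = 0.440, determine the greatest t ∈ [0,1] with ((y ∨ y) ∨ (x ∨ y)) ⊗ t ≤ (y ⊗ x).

y ∨ y = max(0.440, 0.440) = 0.440
x ∨ y = max(0.354, 0.440) = 0.440
(y ∨ y) ∨ (x ∨ y) = max(0.440, 0.440) = 0.440
So the left factor is (y ∨ y) ∨ (x ∨ y) = 0.440.
y ⊗ x = max(0, 0.440 + 0.354 − 1) = max(0, -0.206) = 0.000
So the right-hand bound is y ⊗ x = 0.000.
The residuum of the Łukasiewicz t-norm gives the supremum: min(1, 1 − 0.440 + 0.000).
1 − 0.440 + 0.000 = 0.560, so t = min(1, 0.560) = 0.560.
Check: 0.440 ⊗ 0.560 = max(0, 0.000) = 0.000 ≤ 0.000.

0.560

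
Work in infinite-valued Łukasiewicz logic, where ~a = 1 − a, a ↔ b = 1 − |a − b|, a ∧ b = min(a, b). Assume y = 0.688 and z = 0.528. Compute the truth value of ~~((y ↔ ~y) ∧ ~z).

0.472

~y = 1 − 0.688 = 0.312
y ↔ ~y = 1 − |0.688 − 0.312| = 1 − 0.376 = 0.624
~z = 1 − 0.528 = 0.472
(y ↔ ~y) ∧ ~z = min(0.624, 0.472) = 0.472
~((y ↔ ~y) ∧ ~z) = 1 − 0.472 = 0.528
~~((y ↔ ~y) ∧ ~z) = 1 − 0.528 = 0.472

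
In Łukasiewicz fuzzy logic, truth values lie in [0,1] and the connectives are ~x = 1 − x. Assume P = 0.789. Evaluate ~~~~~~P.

0.789

~P = 1 − 0.789 = 0.211
~~P = 1 − 0.211 = 0.789
~~~P = 1 − 0.789 = 0.211
~~~~P = 1 − 0.211 = 0.789
~~~~~P = 1 − 0.789 = 0.211
~~~~~~P = 1 − 0.211 = 0.789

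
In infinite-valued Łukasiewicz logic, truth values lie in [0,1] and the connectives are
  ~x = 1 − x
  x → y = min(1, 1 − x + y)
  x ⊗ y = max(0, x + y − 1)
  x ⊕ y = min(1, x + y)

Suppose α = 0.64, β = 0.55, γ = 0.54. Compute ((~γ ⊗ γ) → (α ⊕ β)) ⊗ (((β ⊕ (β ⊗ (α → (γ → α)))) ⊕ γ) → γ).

~γ = 1 − 0.54 = 0.46
~γ ⊗ γ = max(0, 0.46 + 0.54 − 1) = max(0, 0.00) = 0.00
α ⊕ β = min(1, 0.64 + 0.55) = min(1, 1.19) = 1.00
(~γ ⊗ γ) → (α ⊕ β) = min(1, 1 − 0.00 + 1.00) = min(1, 2.00) = 1.00
γ → α = min(1, 1 − 0.54 + 0.64) = min(1, 1.10) = 1.00
α → (γ → α) = min(1, 1 − 0.64 + 1.00) = min(1, 1.36) = 1.00
β ⊗ (α → (γ → α)) = max(0, 0.55 + 1.00 − 1) = max(0, 0.55) = 0.55
β ⊕ (β ⊗ (α → (γ → α))) = min(1, 0.55 + 0.55) = min(1, 1.10) = 1.00
(β ⊕ (β ⊗ (α → (γ → α)))) ⊕ γ = min(1, 1.00 + 0.54) = min(1, 1.54) = 1.00
((β ⊕ (β ⊗ (α → (γ → α)))) ⊕ γ) → γ = min(1, 1 − 1.00 + 0.54) = min(1, 0.54) = 0.54
((~γ ⊗ γ) → (α ⊕ β)) ⊗ (((β ⊕ (β ⊗ (α → (γ → α)))) ⊕ γ) → γ) = max(0, 1.00 + 0.54 − 1) = max(0, 0.54) = 0.54

0.54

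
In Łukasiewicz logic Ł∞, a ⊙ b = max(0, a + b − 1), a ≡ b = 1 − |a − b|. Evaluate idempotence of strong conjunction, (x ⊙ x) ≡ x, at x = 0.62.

x ⊙ x = max(0, 0.62 + 0.62 − 1) = max(0, 0.24) = 0.24
(x ⊙ x) ≡ x = 1 − |0.24 − 0.62| = 1 − 0.38 = 0.62
(The value 0.62 < 1 shows this instance is not satisfied; fails in Ł∞ since a ⊗ a = max(0, 2a−1) ≠ a in general.)

0.62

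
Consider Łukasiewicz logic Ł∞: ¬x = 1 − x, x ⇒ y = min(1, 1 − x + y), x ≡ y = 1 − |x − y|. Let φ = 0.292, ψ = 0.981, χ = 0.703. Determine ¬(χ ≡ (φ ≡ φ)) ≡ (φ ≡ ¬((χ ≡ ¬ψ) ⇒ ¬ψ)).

0.302

φ ≡ φ = 1 − |0.292 − 0.292| = 1 − 0.000 = 1.000
χ ≡ (φ ≡ φ) = 1 − |0.703 − 1.000| = 1 − 0.297 = 0.703
¬(χ ≡ (φ ≡ φ)) = 1 − 0.703 = 0.297
¬ψ = 1 − 0.981 = 0.019
χ ≡ ¬ψ = 1 − |0.703 − 0.019| = 1 − 0.684 = 0.316
(χ ≡ ¬ψ) ⇒ ¬ψ = min(1, 1 − 0.316 + 0.019) = min(1, 0.703) = 0.703
¬((χ ≡ ¬ψ) ⇒ ¬ψ) = 1 − 0.703 = 0.297
φ ≡ ¬((χ ≡ ¬ψ) ⇒ ¬ψ) = 1 − |0.292 − 0.297| = 1 − 0.005 = 0.995
¬(χ ≡ (φ ≡ φ)) ≡ (φ ≡ ¬((χ ≡ ¬ψ) ⇒ ¬ψ)) = 1 − |0.297 − 0.995| = 1 − 0.698 = 0.302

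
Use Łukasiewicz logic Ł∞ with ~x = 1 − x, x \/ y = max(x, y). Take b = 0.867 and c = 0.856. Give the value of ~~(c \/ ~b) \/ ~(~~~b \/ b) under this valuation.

0.856

~b = 1 − 0.867 = 0.133
c \/ ~b = max(0.856, 0.133) = 0.856
~(c \/ ~b) = 1 − 0.856 = 0.144
~~(c \/ ~b) = 1 − 0.144 = 0.856
~~b = 1 − 0.133 = 0.867
~~~b = 1 − 0.867 = 0.133
~~~b \/ b = max(0.133, 0.867) = 0.867
~(~~~b \/ b) = 1 − 0.867 = 0.133
~~(c \/ ~b) \/ ~(~~~b \/ b) = max(0.856, 0.133) = 0.856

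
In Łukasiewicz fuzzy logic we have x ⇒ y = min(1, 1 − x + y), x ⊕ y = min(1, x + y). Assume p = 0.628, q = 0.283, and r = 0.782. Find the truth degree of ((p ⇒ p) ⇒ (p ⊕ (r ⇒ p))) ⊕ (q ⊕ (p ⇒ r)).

p ⇒ p = min(1, 1 − 0.628 + 0.628) = min(1, 1.000) = 1.000
r ⇒ p = min(1, 1 − 0.782 + 0.628) = min(1, 0.846) = 0.846
p ⊕ (r ⇒ p) = min(1, 0.628 + 0.846) = min(1, 1.474) = 1.000
(p ⇒ p) ⇒ (p ⊕ (r ⇒ p)) = min(1, 1 − 1.000 + 1.000) = min(1, 1.000) = 1.000
p ⇒ r = min(1, 1 − 0.628 + 0.782) = min(1, 1.154) = 1.000
q ⊕ (p ⇒ r) = min(1, 0.283 + 1.000) = min(1, 1.283) = 1.000
((p ⇒ p) ⇒ (p ⊕ (r ⇒ p))) ⊕ (q ⊕ (p ⇒ r)) = min(1, 1.000 + 1.000) = min(1, 2.000) = 1.000

1.000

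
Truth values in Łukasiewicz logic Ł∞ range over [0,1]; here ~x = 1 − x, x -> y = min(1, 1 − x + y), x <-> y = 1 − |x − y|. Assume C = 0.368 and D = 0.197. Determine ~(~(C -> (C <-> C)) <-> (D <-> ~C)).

0.565

C <-> C = 1 − |0.368 − 0.368| = 1 − 0.000 = 1.000
C -> (C <-> C) = min(1, 1 − 0.368 + 1.000) = min(1, 1.632) = 1.000
~(C -> (C <-> C)) = 1 − 1.000 = 0.000
~C = 1 − 0.368 = 0.632
D <-> ~C = 1 − |0.197 − 0.632| = 1 − 0.435 = 0.565
~(C -> (C <-> C)) <-> (D <-> ~C) = 1 − |0.000 − 0.565| = 1 − 0.565 = 0.435
~(~(C -> (C <-> C)) <-> (D <-> ~C)) = 1 − 0.435 = 0.565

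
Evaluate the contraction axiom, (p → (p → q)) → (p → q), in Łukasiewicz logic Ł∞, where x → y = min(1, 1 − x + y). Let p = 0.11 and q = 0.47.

1.00

p → q = min(1, 1 − 0.11 + 0.47) = min(1, 1.36) = 1.00
p → (p → q) = min(1, 1 − 0.11 + 1.00) = min(1, 1.89) = 1.00
(p → (p → q)) → (p → q) = min(1, 1 − 1.00 + 1.00) = min(1, 1.00) = 1.00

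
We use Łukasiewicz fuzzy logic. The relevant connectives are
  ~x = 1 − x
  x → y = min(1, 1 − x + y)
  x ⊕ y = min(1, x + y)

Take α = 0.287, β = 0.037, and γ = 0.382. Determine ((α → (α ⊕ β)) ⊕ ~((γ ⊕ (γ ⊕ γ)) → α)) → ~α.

α ⊕ β = min(1, 0.287 + 0.037) = min(1, 0.324) = 0.324
α → (α ⊕ β) = min(1, 1 − 0.287 + 0.324) = min(1, 1.037) = 1.000
γ ⊕ γ = min(1, 0.382 + 0.382) = min(1, 0.764) = 0.764
γ ⊕ (γ ⊕ γ) = min(1, 0.382 + 0.764) = min(1, 1.146) = 1.000
(γ ⊕ (γ ⊕ γ)) → α = min(1, 1 − 1.000 + 0.287) = min(1, 0.287) = 0.287
~((γ ⊕ (γ ⊕ γ)) → α) = 1 − 0.287 = 0.713
(α → (α ⊕ β)) ⊕ ~((γ ⊕ (γ ⊕ γ)) → α) = min(1, 1.000 + 0.713) = min(1, 1.713) = 1.000
~α = 1 − 0.287 = 0.713
((α → (α ⊕ β)) ⊕ ~((γ ⊕ (γ ⊕ γ)) → α)) → ~α = min(1, 1 − 1.000 + 0.713) = min(1, 0.713) = 0.713

0.713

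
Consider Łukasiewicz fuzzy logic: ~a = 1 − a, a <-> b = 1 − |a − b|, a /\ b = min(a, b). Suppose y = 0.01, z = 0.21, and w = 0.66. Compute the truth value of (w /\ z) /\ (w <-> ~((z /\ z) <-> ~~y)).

w /\ z = min(0.66, 0.21) = 0.21
z /\ z = min(0.21, 0.21) = 0.21
~y = 1 − 0.01 = 0.99
~~y = 1 − 0.99 = 0.01
(z /\ z) <-> ~~y = 1 − |0.21 − 0.01| = 1 − 0.20 = 0.80
~((z /\ z) <-> ~~y) = 1 − 0.80 = 0.20
w <-> ~((z /\ z) <-> ~~y) = 1 − |0.66 − 0.20| = 1 − 0.46 = 0.54
(w /\ z) /\ (w <-> ~((z /\ z) <-> ~~y)) = min(0.21, 0.54) = 0.21

0.21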